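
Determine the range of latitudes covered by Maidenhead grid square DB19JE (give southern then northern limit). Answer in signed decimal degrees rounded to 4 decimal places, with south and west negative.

Field D=3, B=1: +3·20° lon, +1·10° lat → SW at lon -120°, lat -80°.
Square 1, 9: +1·2° lon, +9·1° lat → SW at lon -118°, lat -71°.
Subsquare j=9, e=4: +9·0.0833333° lon, +4·0.0416667° lat → SW at lon -117.25°, lat -70.8333°.
Cell spans 0.0833333° lon × 0.0416667° lat.
south -70.8333, north -70.7917.

-70.8333, -70.7917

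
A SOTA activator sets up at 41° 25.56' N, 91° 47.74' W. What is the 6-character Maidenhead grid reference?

Offset from 180°W / 90°S: lon 88.2043°, lat 131.4260°.
Field: 88.2043/20 → 4 → E, 131.4260/10 → 13 → N; chars EN.
Square: 8.2043/2 → 4, 1.4260/1 → 1; chars 41.
Subsquare: 0.2043/0.0833333 → 2 → c, 0.4260/0.0416667 → 10 → k; chars ck.

EN41ck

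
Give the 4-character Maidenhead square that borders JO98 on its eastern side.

Longitude square 9; +1 → 10, wraps to 0, carry into field.
Longitude field J = 9; +1 → 10 = K.
The latitude characters are unchanged.

KO08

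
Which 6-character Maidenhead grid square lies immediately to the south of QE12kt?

QE12ks

Latitude subsquare t = 19; −1 → 18 = s.
The longitude characters are unchanged.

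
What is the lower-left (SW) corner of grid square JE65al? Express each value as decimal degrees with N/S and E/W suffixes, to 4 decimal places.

44.5417° S, 12.0000° E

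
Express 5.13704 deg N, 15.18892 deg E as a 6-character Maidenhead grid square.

JJ75od

Offset from 180°W / 90°S: lon 195.1889°, lat 95.1370°.
Field (20°×10°, letters A–R): 195.1889/20 → 9 → J, 95.1370/10 → 9 → J; chars JJ.
Square (2°×1°, digits 0–9): 15.1889/2 → 7, 5.1370/1 → 5; chars 75.
Subsquare (5′×2.5′, letters a–x): 1.1889/0.0833333 → 14 → o, 0.1370/0.0416667 → 3 → d; chars od.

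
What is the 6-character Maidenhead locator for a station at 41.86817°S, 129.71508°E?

Shift to the Maidenhead origin (180°W, 90°S): lon 309.7151, lat 48.1318.
Field: 309.7151/20 → 15 → P, 48.1318/10 → 4 → E; chars PE.
Square: 9.7151/2 → 4, 8.1318/1 → 8; chars 48.
Subsquare: 1.7151/0.0833333 → 20 → u, 0.1318/0.0416667 → 3 → d; chars ud.

PE48ud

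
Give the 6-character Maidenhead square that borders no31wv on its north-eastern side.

NO31xw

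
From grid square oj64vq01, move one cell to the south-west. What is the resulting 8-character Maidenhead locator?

Longitude extended square 0; −1 → -1, wraps to 9, carry into subsquare.
Longitude subsquare v = 21; −1 → 20 = u.
Latitude extended square 1; −1 → 0.

OJ64uq90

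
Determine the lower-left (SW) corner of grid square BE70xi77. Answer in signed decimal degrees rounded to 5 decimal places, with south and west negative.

-49.63750, -144.02500

Field B=1, E=4: +1·20° lon, +4·10° lat → SW at lon -160°, lat -50°.
Square 7, 0: +7·2° lon, +0·1° lat → SW at lon -146°, lat -50°.
Subsquare x=23, i=8: +23·0.0833333° lon, +8·0.0416667° lat → SW at lon -144.083°, lat -49.6667°.
Extended square 7, 7: +7·0.00833333° lon, +7·0.00416667° lat → SW at lon -144.025°, lat -49.6375°.
latitude -49.63750, longitude -144.02500.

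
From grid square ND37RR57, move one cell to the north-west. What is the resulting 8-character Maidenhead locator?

Longitude extended square 5; −1 → 4.
Latitude extended square 7; +1 → 8.

ND37rr48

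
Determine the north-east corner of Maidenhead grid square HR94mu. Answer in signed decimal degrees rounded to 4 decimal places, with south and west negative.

Field H=7, R=17: +7·20° lon, +17·10° lat → SW at lon -40°, lat 80°.
Square 9, 4: +9·2° lon, +4·1° lat → SW at lon -22°, lat 84°.
Subsquare m=12, u=20: +12·0.0833333° lon, +20·0.0416667° lat → SW at lon -21°, lat 84.8333°.
Cell spans 0.0833333° lon × 0.0416667° lat. NE corner is SW corner plus one full cell.
latitude 84.8750, longitude -20.9167.

84.8750, -20.9167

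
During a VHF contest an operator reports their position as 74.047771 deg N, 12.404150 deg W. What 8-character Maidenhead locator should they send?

Add 180° to longitude and 90° to latitude: 167.59585, 164.04777.
Field: lon ⌊167.59585/20⌋ = 8 → I; lat ⌊164.04777/10⌋ = 16 → Q.
Square: lon ⌊7.59585/2⌋ = 3; lat ⌊4.04777/1⌋ = 4.
Subsquare: lon ⌊1.59585/0.0833333⌋ = 19 → t; lat ⌊0.04777/0.0416667⌋ = 1 → b.
Extended square: lon ⌊0.01252/0.00833333⌋ = 1; lat ⌊0.00610/0.00416667⌋ = 1.

IQ34tb11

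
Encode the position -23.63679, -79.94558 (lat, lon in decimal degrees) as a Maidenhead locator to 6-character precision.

Add 180° to longitude and 90° to latitude: 100.0544, 66.3632.
Field (20°×10°, letters A–R): lon ⌊100.0544/20⌋ = 5 → F; lat ⌊66.3632/10⌋ = 6 → G.
Square (2°×1°, digits 0–9): lon ⌊0.0544/2⌋ = 0; lat ⌊6.3632/1⌋ = 6.
Subsquare (5′×2.5′, letters a–x): lon ⌊0.0544/0.0833333⌋ = 0 → a; lat ⌊0.3632/0.0416667⌋ = 8 → i.

FG06ai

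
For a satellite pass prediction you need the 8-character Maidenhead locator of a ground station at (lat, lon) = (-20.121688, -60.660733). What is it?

FG99qv00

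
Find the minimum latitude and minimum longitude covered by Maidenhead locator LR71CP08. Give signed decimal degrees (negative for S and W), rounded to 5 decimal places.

81.65833, 54.16667

Field L=11, R=17: +11·20° lon, +17·10° lat → SW at lon 40°, lat 80°.
Square 7, 1: +7·2° lon, +1·1° lat → SW at lon 54°, lat 81°.
Subsquare c=2, p=15: +2·0.0833333° lon, +15·0.0416667° lat → SW at lon 54.1667°, lat 81.625°.
Extended square 0, 8: +0·0.00833333° lon, +8·0.00416667° lat → SW at lon 54.1667°, lat 81.6583°.
latitude 81.65833, longitude 54.16667.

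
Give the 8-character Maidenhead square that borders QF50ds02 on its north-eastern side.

QF50ds13

Longitude extended square 0; +1 → 1.
Latitude extended square 2; +1 → 3.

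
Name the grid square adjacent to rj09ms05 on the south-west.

RJ09ls94

Longitude extended square 0; −1 → -1, wraps to 9, carry into subsquare.
Longitude subsquare m = 12; −1 → 11 = l.
Latitude extended square 5; −1 → 4.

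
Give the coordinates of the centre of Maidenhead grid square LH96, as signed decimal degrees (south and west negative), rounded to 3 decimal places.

-13.500, 59.000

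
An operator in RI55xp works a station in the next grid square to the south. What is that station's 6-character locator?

RI55xo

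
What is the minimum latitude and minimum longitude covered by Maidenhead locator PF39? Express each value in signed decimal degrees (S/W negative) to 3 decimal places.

Field P=15, F=5: +15·20° lon, +5·10° lat → SW at lon 120°, lat -40°.
Square 3, 9: +3·2° lon, +9·1° lat → SW at lon 126°, lat -31°.
latitude -31.000, longitude 126.000.

-31.000, 126.000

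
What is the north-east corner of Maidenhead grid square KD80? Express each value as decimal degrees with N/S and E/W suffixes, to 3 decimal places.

59.000° S, 38.000° E

Field K=10, D=3: +10·20° lon, +3·10° lat → SW at lon 20°, lat -60°.
Square 8, 0: +8·2° lon, +0·1° lat → SW at lon 36°, lat -60°.
Cell spans 2° lon × 1° lat. NE corner is SW corner plus one full cell.
latitude 59.000° S, longitude 38.000° E.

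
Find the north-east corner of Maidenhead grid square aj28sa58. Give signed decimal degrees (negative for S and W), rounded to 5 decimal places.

Field A=0, J=9: +0·20° lon, +9·10° lat → SW at lon -180°, lat 0°.
Square 2, 8: +2·2° lon, +8·1° lat → SW at lon -176°, lat 8°.
Subsquare s=18, a=0: +18·0.0833333° lon, +0·0.0416667° lat → SW at lon -174.5°, lat 8°.
Extended square 5, 8: +5·0.00833333° lon, +8·0.00416667° lat → SW at lon -174.458°, lat 8.03333°.
Cell spans 0.00833333° lon × 0.00416667° lat. NE corner is SW corner plus one full cell.
latitude 8.03750, longitude -174.45000.

8.03750, -174.45000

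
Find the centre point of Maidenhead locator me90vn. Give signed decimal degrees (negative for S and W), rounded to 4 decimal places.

Field M=12, E=4: +12·20° lon, +4·10° lat → SW at lon 60°, lat -50°.
Square 9, 0: +9·2° lon, +0·1° lat → SW at lon 78°, lat -50°.
Subsquare v=21, n=13: +21·0.0833333° lon, +13·0.0416667° lat → SW at lon 79.75°, lat -49.4583°.
Cell spans 0.0833333° lon × 0.0416667° lat. Centre is SW corner plus half of each.
latitude -49.4375, longitude 79.7917.

-49.4375, 79.7917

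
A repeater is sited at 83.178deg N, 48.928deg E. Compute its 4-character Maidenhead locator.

Shift to the Maidenhead origin (180°W, 90°S): lon 228.93, lat 173.18.
Field: lon ⌊228.93/20⌋ = 11 → L; lat ⌊173.18/10⌋ = 17 → R.
Square: lon ⌊8.93/2⌋ = 4; lat ⌊3.18/1⌋ = 3.

LR43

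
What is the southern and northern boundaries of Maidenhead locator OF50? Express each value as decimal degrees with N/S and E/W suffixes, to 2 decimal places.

40.00° S, 39.00° S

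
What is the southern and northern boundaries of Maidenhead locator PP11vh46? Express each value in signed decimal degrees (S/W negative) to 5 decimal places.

61.31667, 61.32083

Field P=15, P=15: +15·20° lon, +15·10° lat → SW at lon 120°, lat 60°.
Square 1, 1: +1·2° lon, +1·1° lat → SW at lon 122°, lat 61°.
Subsquare v=21, h=7: +21·0.0833333° lon, +7·0.0416667° lat → SW at lon 123.75°, lat 61.2917°.
Extended square 4, 6: +4·0.00833333° lon, +6·0.00416667° lat → SW at lon 123.783°, lat 61.3167°.
Cell spans 0.00833333° lon × 0.00416667° lat.
south 61.31667, north 61.32083.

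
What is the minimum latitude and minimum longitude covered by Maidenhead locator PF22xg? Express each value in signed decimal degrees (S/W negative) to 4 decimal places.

-37.7500, 125.9167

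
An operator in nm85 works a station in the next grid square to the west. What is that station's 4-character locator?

Longitude square 8; −1 → 7.
The latitude characters are unchanged.

NM75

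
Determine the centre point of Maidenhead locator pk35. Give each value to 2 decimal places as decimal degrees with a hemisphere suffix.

15.50° N, 127.00° E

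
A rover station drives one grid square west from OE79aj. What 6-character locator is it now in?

Longitude subsquare a = 0; −1 → -1, wraps to 23 = x, carry into square.
Longitude square 7; −1 → 6.
The latitude characters are unchanged.

OE69xj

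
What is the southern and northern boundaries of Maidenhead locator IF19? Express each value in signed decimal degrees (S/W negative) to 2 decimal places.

-31.00, -30.00

Field I=8, F=5: +8·20° lon, +5·10° lat → SW at lon -20°, lat -40°.
Square 1, 9: +1·2° lon, +9·1° lat → SW at lon -18°, lat -31°.
Cell spans 2° lon × 1° lat.
south -31.00, north -30.00.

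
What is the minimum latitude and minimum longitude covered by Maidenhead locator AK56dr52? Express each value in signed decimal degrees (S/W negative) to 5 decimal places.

16.71667, -169.70833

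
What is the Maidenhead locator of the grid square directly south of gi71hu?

Latitude subsquare u = 20; −1 → 19 = t.
The longitude characters are unchanged.

GI71ht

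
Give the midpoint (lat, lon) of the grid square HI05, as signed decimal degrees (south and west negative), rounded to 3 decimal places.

Field H=7, I=8: +7·20° lon, +8·10° lat → SW at lon -40°, lat -10°.
Square 0, 5: +0·2° lon, +5·1° lat → SW at lon -40°, lat -5°.
Cell spans 2° lon × 1° lat. Centre is SW corner plus half of each.
latitude -4.500, longitude -39.000.

-4.500, -39.000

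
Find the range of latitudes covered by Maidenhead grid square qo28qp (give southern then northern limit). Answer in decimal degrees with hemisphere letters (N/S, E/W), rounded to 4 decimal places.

58.6250° N, 58.6667° N

Field Q=16, O=14: +16·20° lon, +14·10° lat → SW at lon 140°, lat 50°.
Square 2, 8: +2·2° lon, +8·1° lat → SW at lon 144°, lat 58°.
Subsquare q=16, p=15: +16·0.0833333° lon, +15·0.0416667° lat → SW at lon 145.333°, lat 58.625°.
Cell spans 0.0833333° lon × 0.0416667° lat.
south 58.6250° N, north 58.6667° N.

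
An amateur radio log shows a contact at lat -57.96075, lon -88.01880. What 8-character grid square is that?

ED52xa79

Offset from 180°W / 90°S: lon 91.98120°, lat 32.03925°.
Field: lon ⌊91.98120/20⌋ = 4 → E; lat ⌊32.03925/10⌋ = 3 → D.
Square: lon ⌊11.98120/2⌋ = 5; lat ⌊2.03925/1⌋ = 2.
Subsquare: lon ⌊1.98120/0.0833333⌋ = 23 → x; lat ⌊0.03925/0.0416667⌋ = 0 → a.
Extended square: lon ⌊0.06453/0.00833333⌋ = 7; lat ⌊0.03925/0.00416667⌋ = 9.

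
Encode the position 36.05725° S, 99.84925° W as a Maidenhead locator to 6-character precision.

EF03bw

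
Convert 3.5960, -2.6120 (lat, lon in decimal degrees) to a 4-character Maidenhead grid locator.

IJ83

Offset from 180°W / 90°S: lon 177.39°, lat 93.60°.
Field: 177.39/20 → 8 → I, 93.60/10 → 9 → J; chars IJ.
Square: 17.39/2 → 8, 3.60/1 → 3; chars 83.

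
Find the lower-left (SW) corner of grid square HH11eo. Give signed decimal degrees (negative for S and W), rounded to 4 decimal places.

Field H=7, H=7: +7·20° lon, +7·10° lat → SW at lon -40°, lat -20°.
Square 1, 1: +1·2° lon, +1·1° lat → SW at lon -38°, lat -19°.
Subsquare e=4, o=14: +4·0.0833333° lon, +14·0.0416667° lat → SW at lon -37.6667°, lat -18.4167°.
latitude -18.4167, longitude -37.6667.

-18.4167, -37.6667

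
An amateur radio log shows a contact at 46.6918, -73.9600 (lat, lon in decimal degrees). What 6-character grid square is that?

Add 180° to longitude and 90° to latitude: 106.0400, 136.6918.
Field: 106.0400/20 → 5 → F, 136.6918/10 → 13 → N; chars FN.
Square: 6.0400/2 → 3, 6.6918/1 → 6; chars 36.
Subsquare: 0.0400/0.0833333 → 0 → a, 0.6918/0.0416667 → 16 → q; chars aq.

FN36aq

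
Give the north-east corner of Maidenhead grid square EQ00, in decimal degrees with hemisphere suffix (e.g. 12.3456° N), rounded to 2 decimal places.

71.00° N, 98.00° W

Field E=4, Q=16: +4·20° lon, +16·10° lat → SW at lon -100°, lat 70°.
Square 0, 0: +0·2° lon, +0·1° lat → SW at lon -100°, lat 70°.
Cell spans 2° lon × 1° lat. NE corner is SW corner plus one full cell.
latitude 71.00° N, longitude 98.00° W.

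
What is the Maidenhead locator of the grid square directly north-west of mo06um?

Longitude subsquare u = 20; −1 → 19 = t.
Latitude subsquare m = 12; +1 → 13 = n.

MO06tn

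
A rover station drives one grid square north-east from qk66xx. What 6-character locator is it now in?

Longitude subsquare x = 23; +1 → 24, wraps to 0 = a, carry into square.
Longitude square 6; +1 → 7.
Latitude subsquare x = 23; +1 → 24, wraps to 0 = a, carry into square.
Latitude square 6; +1 → 7.

QK77aa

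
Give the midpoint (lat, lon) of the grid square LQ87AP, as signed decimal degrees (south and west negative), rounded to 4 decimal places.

Field L=11, Q=16: +11·20° lon, +16·10° lat → SW at lon 40°, lat 70°.
Square 8, 7: +8·2° lon, +7·1° lat → SW at lon 56°, lat 77°.
Subsquare a=0, p=15: +0·0.0833333° lon, +15·0.0416667° lat → SW at lon 56°, lat 77.625°.
Cell spans 0.0833333° lon × 0.0416667° lat. Centre is SW corner plus half of each.
latitude 77.6458, longitude 56.0417.

77.6458, 56.0417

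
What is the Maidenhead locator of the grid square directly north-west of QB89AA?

Longitude subsquare a = 0; −1 → -1, wraps to 23 = x, carry into square.
Longitude square 8; −1 → 7.
Latitude subsquare a = 0; +1 → 1 = b.

QB79xb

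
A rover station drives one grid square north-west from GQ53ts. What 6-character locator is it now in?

GQ53st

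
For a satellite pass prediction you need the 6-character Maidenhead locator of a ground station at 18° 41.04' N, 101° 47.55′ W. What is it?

DK98cq

Offset from 180°W / 90°S: lon 78.2075°, lat 108.6840°.
Field: lon ⌊78.2075/20⌋ = 3 → D; lat ⌊108.6840/10⌋ = 10 → K.
Square: lon ⌊18.2075/2⌋ = 9; lat ⌊8.6840/1⌋ = 8.
Subsquare: lon ⌊0.2075/0.0833333⌋ = 2 → c; lat ⌊0.6840/0.0416667⌋ = 16 → q.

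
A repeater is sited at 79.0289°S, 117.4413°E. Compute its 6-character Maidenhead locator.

OB80rx

Offset from 180°W / 90°S: lon 297.4413°, lat 10.9711°.
Field: 297.4413/20 → 14 → O, 10.9711/10 → 1 → B; chars OB.
Square: 17.4413/2 → 8, 0.9711/1 → 0; chars 80.
Subsquare: 1.4413/0.0833333 → 17 → r, 0.9711/0.0416667 → 23 → x; chars rx.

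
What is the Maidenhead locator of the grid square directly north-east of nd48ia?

Longitude subsquare i = 8; +1 → 9 = j.
Latitude subsquare a = 0; +1 → 1 = b.

ND48jb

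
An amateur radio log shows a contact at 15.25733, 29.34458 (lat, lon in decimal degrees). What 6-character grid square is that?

KK45qg

Offset from 180°W / 90°S: lon 209.3446°, lat 105.2573°.
Field: 209.3446/20 → 10 → K, 105.2573/10 → 10 → K; chars KK.
Square: 9.3446/2 → 4, 5.2573/1 → 5; chars 45.
Subsquare: 1.3446/0.0833333 → 16 → q, 0.2573/0.0416667 → 6 → g; chars qg.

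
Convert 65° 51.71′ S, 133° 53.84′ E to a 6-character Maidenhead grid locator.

Shift to the Maidenhead origin (180°W, 90°S): lon 313.8973, lat 24.1382.
Field (20°×10°, letters A–R): lon ⌊313.8973/20⌋ = 15 → P; lat ⌊24.1382/10⌋ = 2 → C.
Square (2°×1°, digits 0–9): lon ⌊13.8973/2⌋ = 6; lat ⌊4.1382/1⌋ = 4.
Subsquare (5′×2.5′, letters a–x): lon ⌊1.8973/0.0833333⌋ = 22 → w; lat ⌊0.1382/0.0416667⌋ = 3 → d.

PC64wd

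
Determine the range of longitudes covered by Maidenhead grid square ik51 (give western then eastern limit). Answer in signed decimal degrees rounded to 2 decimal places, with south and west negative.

Field I=8, K=10: +8·20° lon, +10·10° lat → SW at lon -20°, lat 10°.
Square 5, 1: +5·2° lon, +1·1° lat → SW at lon -10°, lat 11°.
Cell spans 2° lon × 1° lat.
west -10.00, east -8.00.

-10.00, -8.00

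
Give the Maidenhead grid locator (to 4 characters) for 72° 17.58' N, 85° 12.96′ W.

Shift to the Maidenhead origin (180°W, 90°S): lon 94.78, lat 162.29.
Field: lon ⌊94.78/20⌋ = 4 → E; lat ⌊162.29/10⌋ = 16 → Q.
Square: lon ⌊14.78/2⌋ = 7; lat ⌊2.29/1⌋ = 2.

EQ72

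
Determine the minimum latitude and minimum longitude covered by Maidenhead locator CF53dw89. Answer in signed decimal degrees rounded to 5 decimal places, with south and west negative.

-36.04583, -129.68333

Field C=2, F=5: +2·20° lon, +5·10° lat → SW at lon -140°, lat -40°.
Square 5, 3: +5·2° lon, +3·1° lat → SW at lon -130°, lat -37°.
Subsquare d=3, w=22: +3·0.0833333° lon, +22·0.0416667° lat → SW at lon -129.75°, lat -36.0833°.
Extended square 8, 9: +8·0.00833333° lon, +9·0.00416667° lat → SW at lon -129.683°, lat -36.0458°.
latitude -36.04583, longitude -129.68333.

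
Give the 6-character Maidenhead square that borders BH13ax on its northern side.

BH14aa

Latitude subsquare x = 23; +1 → 24, wraps to 0 = a, carry into square.
Latitude square 3; +1 → 4.
The longitude characters are unchanged.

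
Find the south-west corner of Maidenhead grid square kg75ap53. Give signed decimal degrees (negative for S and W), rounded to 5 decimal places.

-24.36250, 34.04167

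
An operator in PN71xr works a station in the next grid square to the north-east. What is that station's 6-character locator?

Longitude subsquare x = 23; +1 → 24, wraps to 0 = a, carry into square.
Longitude square 7; +1 → 8.
Latitude subsquare r = 17; +1 → 18 = s.

PN81as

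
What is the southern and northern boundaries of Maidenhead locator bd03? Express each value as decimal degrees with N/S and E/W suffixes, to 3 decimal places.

Field B=1, D=3: +1·20° lon, +3·10° lat → SW at lon -160°, lat -60°.
Square 0, 3: +0·2° lon, +3·1° lat → SW at lon -160°, lat -57°.
Cell spans 2° lon × 1° lat.
south 57.000° S, north 56.000° S.

57.000° S, 56.000° S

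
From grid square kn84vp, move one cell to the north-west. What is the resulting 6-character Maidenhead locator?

KN84uq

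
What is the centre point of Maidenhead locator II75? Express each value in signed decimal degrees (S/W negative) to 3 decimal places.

-4.500, -5.000

Field I=8, I=8: +8·20° lon, +8·10° lat → SW at lon -20°, lat -10°.
Square 7, 5: +7·2° lon, +5·1° lat → SW at lon -6°, lat -5°.
Cell spans 2° lon × 1° lat. Centre is SW corner plus half of each.
latitude -4.500, longitude -5.000.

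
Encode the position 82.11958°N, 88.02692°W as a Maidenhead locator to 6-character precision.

ER52xc

Offset from 180°W / 90°S: lon 91.9731°, lat 172.1196°.
Field: 91.9731/20 → 4 → E, 172.1196/10 → 17 → R; chars ER.
Square: 11.9731/2 → 5, 2.1196/1 → 2; chars 52.
Subsquare: 1.9731/0.0833333 → 23 → x, 0.1196/0.0416667 → 2 → c; chars xc.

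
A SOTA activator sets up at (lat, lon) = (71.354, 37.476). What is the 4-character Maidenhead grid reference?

Shift to the Maidenhead origin (180°W, 90°S): lon 217.48, lat 161.35.
Field (20°×10°, letters A–R): lon ⌊217.48/20⌋ = 10 → K; lat ⌊161.35/10⌋ = 16 → Q.
Square (2°×1°, digits 0–9): lon ⌊17.48/2⌋ = 8; lat ⌊1.35/1⌋ = 1.

KQ81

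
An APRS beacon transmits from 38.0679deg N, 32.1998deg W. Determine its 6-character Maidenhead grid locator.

HM38vb

Shift to the Maidenhead origin (180°W, 90°S): lon 147.8002, lat 128.0679.
Field: lon ⌊147.8002/20⌋ = 7 → H; lat ⌊128.0679/10⌋ = 12 → M.
Square: lon ⌊7.8002/2⌋ = 3; lat ⌊8.0679/1⌋ = 8.
Subsquare: lon ⌊1.8002/0.0833333⌋ = 21 → v; lat ⌊0.0679/0.0416667⌋ = 1 → b.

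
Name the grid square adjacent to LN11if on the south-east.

Longitude subsquare i = 8; +1 → 9 = j.
Latitude subsquare f = 5; −1 → 4 = e.

LN11je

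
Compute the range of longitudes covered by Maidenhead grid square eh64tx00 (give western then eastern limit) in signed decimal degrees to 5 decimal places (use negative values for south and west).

Field E=4, H=7: +4·20° lon, +7·10° lat → SW at lon -100°, lat -20°.
Square 6, 4: +6·2° lon, +4·1° lat → SW at lon -88°, lat -16°.
Subsquare t=19, x=23: +19·0.0833333° lon, +23·0.0416667° lat → SW at lon -86.4167°, lat -15.0417°.
Extended square 0, 0: +0·0.00833333° lon, +0·0.00416667° lat → SW at lon -86.4167°, lat -15.0417°.
Cell spans 0.00833333° lon × 0.00416667° lat.
west -86.41667, east -86.40833.

-86.41667, -86.40833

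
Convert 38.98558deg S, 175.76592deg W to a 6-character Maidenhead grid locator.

AF21ca

Shift to the Maidenhead origin (180°W, 90°S): lon 4.2341, lat 51.0144.
Field (20°×10°, letters A–R): lon ⌊4.2341/20⌋ = 0 → A; lat ⌊51.0144/10⌋ = 5 → F.
Square (2°×1°, digits 0–9): lon ⌊4.2341/2⌋ = 2; lat ⌊1.0144/1⌋ = 1.
Subsquare (5′×2.5′, letters a–x): lon ⌊0.2341/0.0833333⌋ = 2 → c; lat ⌊0.0144/0.0416667⌋ = 0 → a.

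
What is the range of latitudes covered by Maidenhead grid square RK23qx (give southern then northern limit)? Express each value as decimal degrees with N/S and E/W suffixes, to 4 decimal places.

Field R=17, K=10: +17·20° lon, +10·10° lat → SW at lon 160°, lat 10°.
Square 2, 3: +2·2° lon, +3·1° lat → SW at lon 164°, lat 13°.
Subsquare q=16, x=23: +16·0.0833333° lon, +23·0.0416667° lat → SW at lon 165.333°, lat 13.9583°.
Cell spans 0.0833333° lon × 0.0416667° lat.
south 13.9583° N, north 14.0000° N.

13.9583° N, 14.0000° N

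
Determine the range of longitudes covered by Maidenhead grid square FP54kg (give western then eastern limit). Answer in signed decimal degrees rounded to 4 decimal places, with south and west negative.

-69.1667, -69.0833

Field F=5, P=15: +5·20° lon, +15·10° lat → SW at lon -80°, lat 60°.
Square 5, 4: +5·2° lon, +4·1° lat → SW at lon -70°, lat 64°.
Subsquare k=10, g=6: +10·0.0833333° lon, +6·0.0416667° lat → SW at lon -69.1667°, lat 64.25°.
Cell spans 0.0833333° lon × 0.0416667° lat.
west -69.1667, east -69.0833.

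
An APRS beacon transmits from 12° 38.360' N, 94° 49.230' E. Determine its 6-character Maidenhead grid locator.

Shift to the Maidenhead origin (180°W, 90°S): lon 274.8205, lat 102.6393.
Field: 274.8205/20 → 13 → N, 102.6393/10 → 10 → K; chars NK.
Square: 14.8205/2 → 7, 2.6393/1 → 2; chars 72.
Subsquare: 0.8205/0.0833333 → 9 → j, 0.6393/0.0416667 → 15 → p; chars jp.

NK72jp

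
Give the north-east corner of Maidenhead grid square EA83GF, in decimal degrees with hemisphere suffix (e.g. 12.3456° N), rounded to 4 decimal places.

86.7500° S, 83.4167° W

Field E=4, A=0: +4·20° lon, +0·10° lat → SW at lon -100°, lat -90°.
Square 8, 3: +8·2° lon, +3·1° lat → SW at lon -84°, lat -87°.
Subsquare g=6, f=5: +6·0.0833333° lon, +5·0.0416667° lat → SW at lon -83.5°, lat -86.7917°.
Cell spans 0.0833333° lon × 0.0416667° lat. NE corner is SW corner plus one full cell.
latitude 86.7500° S, longitude 83.4167° W.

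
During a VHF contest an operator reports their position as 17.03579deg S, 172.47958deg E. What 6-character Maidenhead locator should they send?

RH62fx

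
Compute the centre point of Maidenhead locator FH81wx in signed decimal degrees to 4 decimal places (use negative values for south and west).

-18.0208, -62.1250

Field F=5, H=7: +5·20° lon, +7·10° lat → SW at lon -80°, lat -20°.
Square 8, 1: +8·2° lon, +1·1° lat → SW at lon -64°, lat -19°.
Subsquare w=22, x=23: +22·0.0833333° lon, +23·0.0416667° lat → SW at lon -62.1667°, lat -18.0417°.
Cell spans 0.0833333° lon × 0.0416667° lat. Centre is SW corner plus half of each.
latitude -18.0208, longitude -62.1250.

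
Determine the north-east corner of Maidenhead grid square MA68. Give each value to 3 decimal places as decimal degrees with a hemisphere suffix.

Field M=12, A=0: +12·20° lon, +0·10° lat → SW at lon 60°, lat -90°.
Square 6, 8: +6·2° lon, +8·1° lat → SW at lon 72°, lat -82°.
Cell spans 2° lon × 1° lat. NE corner is SW corner plus one full cell.
latitude 81.000° S, longitude 74.000° E.

81.000° S, 74.000° E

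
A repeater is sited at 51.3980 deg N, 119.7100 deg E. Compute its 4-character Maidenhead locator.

OO91

Offset from 180°W / 90°S: lon 299.71°, lat 141.40°.
Field: lon ⌊299.71/20⌋ = 14 → O; lat ⌊141.40/10⌋ = 14 → O.
Square: lon ⌊19.71/2⌋ = 9; lat ⌊1.40/1⌋ = 1.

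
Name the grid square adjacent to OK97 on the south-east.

Longitude square 9; +1 → 10, wraps to 0, carry into field.
Longitude field O = 14; +1 → 15 = P.
Latitude square 7; −1 → 6.

PK06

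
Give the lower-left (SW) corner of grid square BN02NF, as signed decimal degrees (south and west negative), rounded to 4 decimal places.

42.2083, -158.9167

Field B=1, N=13: +1·20° lon, +13·10° lat → SW at lon -160°, lat 40°.
Square 0, 2: +0·2° lon, +2·1° lat → SW at lon -160°, lat 42°.
Subsquare n=13, f=5: +13·0.0833333° lon, +5·0.0416667° lat → SW at lon -158.917°, lat 42.2083°.
latitude 42.2083, longitude -158.9167.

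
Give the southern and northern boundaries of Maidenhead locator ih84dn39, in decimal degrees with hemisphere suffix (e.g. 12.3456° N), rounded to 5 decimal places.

15.42083° S, 15.41667° S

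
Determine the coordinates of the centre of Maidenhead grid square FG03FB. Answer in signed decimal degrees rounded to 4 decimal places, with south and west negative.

-26.9375, -79.5417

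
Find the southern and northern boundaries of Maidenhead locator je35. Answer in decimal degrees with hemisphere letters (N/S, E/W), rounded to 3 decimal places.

45.000° S, 44.000° S

Field J=9, E=4: +9·20° lon, +4·10° lat → SW at lon 0°, lat -50°.
Square 3, 5: +3·2° lon, +5·1° lat → SW at lon 6°, lat -45°.
Cell spans 2° lon × 1° lat.
south 45.000° S, north 44.000° S.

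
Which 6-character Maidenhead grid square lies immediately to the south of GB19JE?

Latitude subsquare e = 4; −1 → 3 = d.
The longitude characters are unchanged.

GB19jd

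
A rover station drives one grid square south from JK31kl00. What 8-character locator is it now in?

JK31kk09

Latitude extended square 0; −1 → -1, wraps to 9, carry into subsquare.
Latitude subsquare l = 11; −1 → 10 = k.
The longitude characters are unchanged.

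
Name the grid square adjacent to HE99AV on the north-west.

HE89xw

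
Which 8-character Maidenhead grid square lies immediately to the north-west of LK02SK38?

Longitude extended square 3; −1 → 2.
Latitude extended square 8; +1 → 9.

LK02sk29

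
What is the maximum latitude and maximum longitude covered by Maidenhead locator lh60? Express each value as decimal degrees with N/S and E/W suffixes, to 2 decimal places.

19.00° S, 54.00° E

Field L=11, H=7: +11·20° lon, +7·10° lat → SW at lon 40°, lat -20°.
Square 6, 0: +6·2° lon, +0·1° lat → SW at lon 52°, lat -20°.
Cell spans 2° lon × 1° lat. NE corner is SW corner plus one full cell.
latitude 19.00° S, longitude 54.00° E.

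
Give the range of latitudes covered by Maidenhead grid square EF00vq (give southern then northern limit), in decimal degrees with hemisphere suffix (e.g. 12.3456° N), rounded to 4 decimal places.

Field E=4, F=5: +4·20° lon, +5·10° lat → SW at lon -100°, lat -40°.
Square 0, 0: +0·2° lon, +0·1° lat → SW at lon -100°, lat -40°.
Subsquare v=21, q=16: +21·0.0833333° lon, +16·0.0416667° lat → SW at lon -98.25°, lat -39.3333°.
Cell spans 0.0833333° lon × 0.0416667° lat.
south 39.3333° S, north 39.2917° S.

39.3333° S, 39.2917° S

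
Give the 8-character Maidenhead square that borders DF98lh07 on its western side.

DF98kh97

Longitude extended square 0; −1 → -1, wraps to 9, carry into subsquare.
Longitude subsquare l = 11; −1 → 10 = k.
The latitude characters are unchanged.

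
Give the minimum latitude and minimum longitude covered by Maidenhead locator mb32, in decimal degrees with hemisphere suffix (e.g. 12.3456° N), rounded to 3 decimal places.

78.000° S, 66.000° E

Field M=12, B=1: +12·20° lon, +1·10° lat → SW at lon 60°, lat -80°.
Square 3, 2: +3·2° lon, +2·1° lat → SW at lon 66°, lat -78°.
latitude 78.000° S, longitude 66.000° E.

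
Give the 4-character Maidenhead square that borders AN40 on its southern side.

AM49

Latitude square 0; −1 → -1, wraps to 9, carry into field.
Latitude field N = 13; −1 → 12 = M.
The longitude characters are unchanged.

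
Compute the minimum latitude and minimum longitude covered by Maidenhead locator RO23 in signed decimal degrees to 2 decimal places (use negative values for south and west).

Field R=17, O=14: +17·20° lon, +14·10° lat → SW at lon 160°, lat 50°.
Square 2, 3: +2·2° lon, +3·1° lat → SW at lon 164°, lat 53°.
latitude 53.00, longitude 164.00.

53.00, 164.00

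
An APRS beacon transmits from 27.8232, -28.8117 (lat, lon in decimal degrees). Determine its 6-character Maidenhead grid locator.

HL57ot

Shift to the Maidenhead origin (180°W, 90°S): lon 151.1883, lat 117.8232.
Field (20°×10°, letters A–R): 151.1883/20 → 7 → H, 117.8232/10 → 11 → L; chars HL.
Square (2°×1°, digits 0–9): 11.1883/2 → 5, 7.8232/1 → 7; chars 57.
Subsquare (5′×2.5′, letters a–x): 1.1883/0.0833333 → 14 → o, 0.8232/0.0416667 → 19 → t; chars ot.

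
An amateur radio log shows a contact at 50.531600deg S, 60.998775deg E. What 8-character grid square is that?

MD09ll92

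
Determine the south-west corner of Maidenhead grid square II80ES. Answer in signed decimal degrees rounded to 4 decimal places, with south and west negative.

-9.2500, -3.6667

Field I=8, I=8: +8·20° lon, +8·10° lat → SW at lon -20°, lat -10°.
Square 8, 0: +8·2° lon, +0·1° lat → SW at lon -4°, lat -10°.
Subsquare e=4, s=18: +4·0.0833333° lon, +18·0.0416667° lat → SW at lon -3.66667°, lat -9.25°.
latitude -9.2500, longitude -3.6667.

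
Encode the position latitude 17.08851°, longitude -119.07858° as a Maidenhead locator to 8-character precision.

Add 180° to longitude and 90° to latitude: 60.92142, 107.08851.
Field: lon ⌊60.92142/20⌋ = 3 → D; lat ⌊107.08851/10⌋ = 10 → K.
Square: lon ⌊0.92142/2⌋ = 0; lat ⌊7.08851/1⌋ = 7.
Subsquare: lon ⌊0.92142/0.0833333⌋ = 11 → l; lat ⌊0.08851/0.0416667⌋ = 2 → c.
Extended square: lon ⌊0.00475/0.00833333⌋ = 0; lat ⌊0.00518/0.00416667⌋ = 1.

DK07lc01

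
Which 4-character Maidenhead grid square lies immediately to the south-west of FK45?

FK34

Longitude square 4; −1 → 3.
Latitude square 5; −1 → 4.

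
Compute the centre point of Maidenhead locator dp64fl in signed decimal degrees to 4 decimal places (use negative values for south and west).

64.4792, -107.5417

Field D=3, P=15: +3·20° lon, +15·10° lat → SW at lon -120°, lat 60°.
Square 6, 4: +6·2° lon, +4·1° lat → SW at lon -108°, lat 64°.
Subsquare f=5, l=11: +5·0.0833333° lon, +11·0.0416667° lat → SW at lon -107.583°, lat 64.4583°.
Cell spans 0.0833333° lon × 0.0416667° lat. Centre is SW corner plus half of each.
latitude 64.4792, longitude -107.5417.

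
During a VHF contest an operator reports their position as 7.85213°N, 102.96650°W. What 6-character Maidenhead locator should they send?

DJ87mu

Add 180° to longitude and 90° to latitude: 77.0335, 97.8521.
Field: 77.0335/20 → 3 → D, 97.8521/10 → 9 → J; chars DJ.
Square: 17.0335/2 → 8, 7.8521/1 → 7; chars 87.
Subsquare: 1.0335/0.0833333 → 12 → m, 0.8521/0.0416667 → 20 → u; chars mu.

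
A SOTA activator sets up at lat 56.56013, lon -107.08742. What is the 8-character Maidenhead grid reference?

DO66kn94

Shift to the Maidenhead origin (180°W, 90°S): lon 72.91258, lat 146.56013.
Field: 72.91258/20 → 3 → D, 146.56013/10 → 14 → O; chars DO.
Square: 12.91258/2 → 6, 6.56013/1 → 6; chars 66.
Subsquare: 0.91258/0.0833333 → 10 → k, 0.56013/0.0416667 → 13 → n; chars kn.
Extended square: 0.07925/0.00833333 → 9, 0.01846/0.00416667 → 4; chars 94.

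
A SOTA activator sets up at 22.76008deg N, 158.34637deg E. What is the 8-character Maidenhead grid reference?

QL92es12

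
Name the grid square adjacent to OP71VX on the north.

OP72va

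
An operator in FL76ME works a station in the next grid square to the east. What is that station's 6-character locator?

FL76ne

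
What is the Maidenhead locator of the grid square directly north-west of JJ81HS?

JJ81gt

Longitude subsquare h = 7; −1 → 6 = g.
Latitude subsquare s = 18; +1 → 19 = t.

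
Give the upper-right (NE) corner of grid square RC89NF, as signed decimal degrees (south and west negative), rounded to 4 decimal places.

Field R=17, C=2: +17·20° lon, +2·10° lat → SW at lon 160°, lat -70°.
Square 8, 9: +8·2° lon, +9·1° lat → SW at lon 176°, lat -61°.
Subsquare n=13, f=5: +13·0.0833333° lon, +5·0.0416667° lat → SW at lon 177.083°, lat -60.7917°.
Cell spans 0.0833333° lon × 0.0416667° lat. NE corner is SW corner plus one full cell.
latitude -60.7500, longitude 177.1667.

-60.7500, 177.1667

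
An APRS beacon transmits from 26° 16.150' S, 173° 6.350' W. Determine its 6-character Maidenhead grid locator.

Offset from 180°W / 90°S: lon 6.8942°, lat 63.7308°.
Field: lon ⌊6.8942/20⌋ = 0 → A; lat ⌊63.7308/10⌋ = 6 → G.
Square: lon ⌊6.8942/2⌋ = 3; lat ⌊3.7308/1⌋ = 3.
Subsquare: lon ⌊0.8942/0.0833333⌋ = 10 → k; lat ⌊0.7308/0.0416667⌋ = 17 → r.

AG33kr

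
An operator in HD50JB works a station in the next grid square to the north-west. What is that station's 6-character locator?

HD50ic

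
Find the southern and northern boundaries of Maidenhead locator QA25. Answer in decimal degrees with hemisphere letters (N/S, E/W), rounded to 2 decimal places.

85.00° S, 84.00° S

Field Q=16, A=0: +16·20° lon, +0·10° lat → SW at lon 140°, lat -90°.
Square 2, 5: +2·2° lon, +5·1° lat → SW at lon 144°, lat -85°.
Cell spans 2° lon × 1° lat.
south 85.00° S, north 84.00° S.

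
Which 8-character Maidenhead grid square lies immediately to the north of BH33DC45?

BH33dc46

Latitude extended square 5; +1 → 6.
The longitude characters are unchanged.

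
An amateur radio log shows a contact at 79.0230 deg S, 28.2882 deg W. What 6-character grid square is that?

HB50ux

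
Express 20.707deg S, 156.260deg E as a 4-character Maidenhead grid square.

Add 180° to longitude and 90° to latitude: 336.26, 69.29.
Field (20°×10°, letters A–R): 336.26/20 → 16 → Q, 69.29/10 → 6 → G; chars QG.
Square (2°×1°, digits 0–9): 16.26/2 → 8, 9.29/1 → 9; chars 89.

QG89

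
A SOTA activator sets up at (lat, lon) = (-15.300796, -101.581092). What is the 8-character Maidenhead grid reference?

DH94fq07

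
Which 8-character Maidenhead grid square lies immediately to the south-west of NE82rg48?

NE82rg37

Longitude extended square 4; −1 → 3.
Latitude extended square 8; −1 → 7.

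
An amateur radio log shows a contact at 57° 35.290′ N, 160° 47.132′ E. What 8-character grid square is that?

RO07jo41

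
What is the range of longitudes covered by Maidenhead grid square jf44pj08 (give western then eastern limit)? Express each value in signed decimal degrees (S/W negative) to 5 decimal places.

9.25000, 9.25833

Field J=9, F=5: +9·20° lon, +5·10° lat → SW at lon 0°, lat -40°.
Square 4, 4: +4·2° lon, +4·1° lat → SW at lon 8°, lat -36°.
Subsquare p=15, j=9: +15·0.0833333° lon, +9·0.0416667° lat → SW at lon 9.25°, lat -35.625°.
Extended square 0, 8: +0·0.00833333° lon, +8·0.00416667° lat → SW at lon 9.25°, lat -35.5917°.
Cell spans 0.00833333° lon × 0.00416667° lat.
west 9.25000, east 9.25833.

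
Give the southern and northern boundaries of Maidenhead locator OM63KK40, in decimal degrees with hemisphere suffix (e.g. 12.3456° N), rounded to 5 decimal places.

33.41667° N, 33.42083° N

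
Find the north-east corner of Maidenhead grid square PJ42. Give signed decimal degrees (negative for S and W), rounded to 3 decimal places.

Field P=15, J=9: +15·20° lon, +9·10° lat → SW at lon 120°, lat 0°.
Square 4, 2: +4·2° lon, +2·1° lat → SW at lon 128°, lat 2°.
Cell spans 2° lon × 1° lat. NE corner is SW corner plus one full cell.
latitude 3.000, longitude 130.000.

3.000, 130.000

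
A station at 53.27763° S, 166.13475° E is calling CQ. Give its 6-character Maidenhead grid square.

RD36br

Shift to the Maidenhead origin (180°W, 90°S): lon 346.1347, lat 36.7224.
Field: lon ⌊346.1347/20⌋ = 17 → R; lat ⌊36.7224/10⌋ = 3 → D.
Square: lon ⌊6.1347/2⌋ = 3; lat ⌊6.7224/1⌋ = 6.
Subsquare: lon ⌊0.1347/0.0833333⌋ = 1 → b; lat ⌊0.7224/0.0416667⌋ = 17 → r.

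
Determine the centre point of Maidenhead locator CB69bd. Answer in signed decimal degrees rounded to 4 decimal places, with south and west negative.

-70.8542, -127.8750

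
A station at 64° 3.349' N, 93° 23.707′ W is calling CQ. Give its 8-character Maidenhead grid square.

EP34hb23

Offset from 180°W / 90°S: lon 86.60488°, lat 154.05582°.
Field: lon ⌊86.60488/20⌋ = 4 → E; lat ⌊154.05582/10⌋ = 15 → P.
Square: lon ⌊6.60488/2⌋ = 3; lat ⌊4.05582/1⌋ = 4.
Subsquare: lon ⌊0.60488/0.0833333⌋ = 7 → h; lat ⌊0.05582/0.0416667⌋ = 1 → b.
Extended square: lon ⌊0.02155/0.00833333⌋ = 2; lat ⌊0.01415/0.00416667⌋ = 3.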